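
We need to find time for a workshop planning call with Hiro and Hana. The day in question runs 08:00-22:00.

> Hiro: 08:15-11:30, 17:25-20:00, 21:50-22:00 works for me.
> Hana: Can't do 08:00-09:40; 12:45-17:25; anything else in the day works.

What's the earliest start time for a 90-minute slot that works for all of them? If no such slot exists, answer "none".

Hiro free: 08:15-11:30, 17:25-20:00, 21:50-22:00.
Hana free: 09:40-12:45, 17:25-22:00 (invert busy blocks within the working day).
Hiro ∩ Hana: 09:40-11:30, 17:25-20:00, 21:50-22:00.
The first common window of at least 90 minutes is 09:40-11:30, so the earliest start is 09:40.

09:40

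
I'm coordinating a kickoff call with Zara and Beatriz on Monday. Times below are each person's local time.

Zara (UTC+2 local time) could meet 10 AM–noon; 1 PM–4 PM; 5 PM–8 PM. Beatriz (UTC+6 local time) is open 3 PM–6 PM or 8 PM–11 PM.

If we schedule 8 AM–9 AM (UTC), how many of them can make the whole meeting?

Zara in UTC: 08:00-10:00, 11:00-14:00, 15:00-18:00 (subtract 2h to convert from UTC+2).
Beatriz in UTC: 09:00-12:00, 14:00-17:00 (subtract 6h to convert from UTC+6).
Zara can make the full 08:00-09:00 slot — that's 1.

1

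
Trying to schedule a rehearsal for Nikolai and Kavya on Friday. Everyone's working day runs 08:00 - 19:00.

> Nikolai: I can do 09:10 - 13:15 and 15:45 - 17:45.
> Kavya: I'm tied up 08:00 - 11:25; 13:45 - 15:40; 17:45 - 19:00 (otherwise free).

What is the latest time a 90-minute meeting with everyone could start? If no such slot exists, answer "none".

16:15

Nikolai free: 09:10-13:15, 15:45-17:45.
Kavya free: 11:25-13:45, 15:40-17:45 (invert busy blocks within the working day).
Nikolai ∩ Kavya: 11:25-13:15, 15:45-17:45.
The last common window of at least 90 minutes is 15:45-17:45; a 90-minute meeting can start as late as 16:15 and still end by 17:45.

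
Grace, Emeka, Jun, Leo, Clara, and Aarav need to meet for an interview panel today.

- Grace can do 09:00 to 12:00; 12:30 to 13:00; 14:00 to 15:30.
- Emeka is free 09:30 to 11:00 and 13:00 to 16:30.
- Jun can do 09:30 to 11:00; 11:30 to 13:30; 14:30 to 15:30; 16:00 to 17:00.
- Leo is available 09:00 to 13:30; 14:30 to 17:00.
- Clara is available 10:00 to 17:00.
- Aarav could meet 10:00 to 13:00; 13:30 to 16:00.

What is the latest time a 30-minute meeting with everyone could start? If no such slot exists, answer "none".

Grace ∩ Emeka: 09:30-11:00, 14:00-15:30.
Grace ∩ Emeka ∩ Jun: 09:30-11:00, 14:30-15:30.
Grace ∩ Emeka ∩ Jun ∩ Leo: 09:30-11:00, 14:30-15:30.
Grace ∩ Emeka ∩ Jun ∩ Leo ∩ Clara: 10:00-11:00, 14:30-15:30.
Grace ∩ Emeka ∩ Jun ∩ Leo ∩ Clara ∩ Aarav: 10:00-11:00, 14:30-15:30.
Those are the intersection windows.
The last common window of at least 30 minutes is 14:30-15:30; a 30-minute meeting can start as late as 15:00 and still end by 15:30.

15:00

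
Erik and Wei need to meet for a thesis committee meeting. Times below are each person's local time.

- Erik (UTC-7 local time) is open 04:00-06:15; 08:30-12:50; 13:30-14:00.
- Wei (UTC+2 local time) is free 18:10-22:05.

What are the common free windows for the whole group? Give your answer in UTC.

Erik in UTC: 11:00-13:15, 15:30-19:50, 20:30-21:00 (add 7h to convert from UTC-7).
Wei in UTC: 16:10-20:05 (subtract 2h to convert from UTC+2).
Erik ∩ Wei: 16:10-19:50.

16:10-19:50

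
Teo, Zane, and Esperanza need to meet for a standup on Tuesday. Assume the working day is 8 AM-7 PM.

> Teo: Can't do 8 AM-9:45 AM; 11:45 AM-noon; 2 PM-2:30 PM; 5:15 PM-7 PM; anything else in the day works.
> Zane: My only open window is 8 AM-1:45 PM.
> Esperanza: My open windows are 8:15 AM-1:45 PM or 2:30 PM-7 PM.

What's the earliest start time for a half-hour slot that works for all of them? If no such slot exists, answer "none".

09:45

Teo free: 09:45-11:45, 12:00-14:00, 14:30-17:15 (invert busy blocks within the working day).
Zane free: 08:00-13:45.
Esperanza free: 08:15-13:45, 14:30-19:00.
Teo ∩ Zane: 09:45-11:45, 12:00-13:45.
Teo ∩ Zane ∩ Esperanza: 09:45-11:45, 12:00-13:45.
So the common availability across everyone is 09:45-11:45, 12:00-13:45.
The first common window of at least 30 minutes is 09:45-11:45, so the earliest start is 09:45.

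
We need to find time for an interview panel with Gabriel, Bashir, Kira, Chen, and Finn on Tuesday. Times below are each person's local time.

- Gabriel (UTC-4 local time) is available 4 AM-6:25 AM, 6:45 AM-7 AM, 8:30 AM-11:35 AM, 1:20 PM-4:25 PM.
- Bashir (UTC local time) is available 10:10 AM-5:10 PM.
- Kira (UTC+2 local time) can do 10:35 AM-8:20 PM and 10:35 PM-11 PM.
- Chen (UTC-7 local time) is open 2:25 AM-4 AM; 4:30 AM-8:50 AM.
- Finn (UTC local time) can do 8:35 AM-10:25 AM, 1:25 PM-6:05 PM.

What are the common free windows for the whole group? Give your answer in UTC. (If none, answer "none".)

10:10-10:25, 13:25-15:35

Gabriel in UTC: 08:00-10:25, 10:45-11:00, 12:30-15:35, 17:20-20:25 (add 4h to convert from UTC-4).
Bashir in UTC: 10:10-17:10.
Kira in UTC: 08:35-18:20, 20:35-21:00 (subtract 2h to convert from UTC+2).
Chen in UTC: 09:25-11:00, 11:30-15:50 (add 7h to convert from UTC-7).
Finn in UTC: 08:35-10:25, 13:25-18:05.
Gabriel ∩ Bashir: 10:10-10:25, 10:45-11:00, 12:30-15:35.
Gabriel ∩ Bashir ∩ Kira: 10:10-10:25, 10:45-11:00, 12:30-15:35.
Gabriel ∩ Bashir ∩ Kira ∩ Chen: 10:10-10:25, 10:45-11:00, 12:30-15:35.
Gabriel ∩ Bashir ∩ Kira ∩ Chen ∩ Finn: 10:10-10:25, 13:25-15:35.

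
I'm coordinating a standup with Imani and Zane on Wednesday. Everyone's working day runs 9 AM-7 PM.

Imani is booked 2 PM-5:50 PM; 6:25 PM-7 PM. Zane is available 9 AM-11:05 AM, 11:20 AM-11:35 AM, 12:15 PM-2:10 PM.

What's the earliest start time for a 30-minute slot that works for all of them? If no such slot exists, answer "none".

Imani free: 09:00-14:00, 17:50-18:25 (invert busy blocks within the working day).
Zane free: 09:00-11:05, 11:20-11:35, 12:15-14:10.
Imani ∩ Zane: 09:00-11:05, 11:20-11:35, 12:15-14:00.
The first common window of at least 30 minutes is 09:00-11:05, so the earliest start is 09:00.

09:00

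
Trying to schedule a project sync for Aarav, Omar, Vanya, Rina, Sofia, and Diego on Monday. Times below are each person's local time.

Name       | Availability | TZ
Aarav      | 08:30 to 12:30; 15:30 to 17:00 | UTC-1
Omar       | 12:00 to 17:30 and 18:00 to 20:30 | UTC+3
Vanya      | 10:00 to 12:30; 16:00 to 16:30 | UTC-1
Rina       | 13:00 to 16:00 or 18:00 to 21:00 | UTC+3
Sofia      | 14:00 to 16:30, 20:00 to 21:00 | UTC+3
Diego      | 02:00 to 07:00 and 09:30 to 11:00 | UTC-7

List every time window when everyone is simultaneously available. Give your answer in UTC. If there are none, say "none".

Aarav in UTC: 09:30-13:30, 16:30-18:00 (add 1h to convert from UTC-1).
Omar in UTC: 09:00-14:30, 15:00-17:30 (subtract 3h to convert from UTC+3).
Vanya in UTC: 11:00-13:30, 17:00-17:30 (add 1h to convert from UTC-1).
Rina in UTC: 10:00-13:00, 15:00-18:00 (subtract 3h to convert from UTC+3).
Sofia in UTC: 11:00-13:30, 17:00-18:00 (subtract 3h to convert from UTC+3).
Diego in UTC: 09:00-14:00, 16:30-18:00 (add 7h to convert from UTC-7).
Aarav ∩ Omar: 09:30-13:30, 16:30-17:30.
Aarav ∩ Omar ∩ Vanya: 11:00-13:30, 17:00-17:30.
Aarav ∩ Omar ∩ Vanya ∩ Rina: 11:00-13:00, 17:00-17:30.
Aarav ∩ Omar ∩ Vanya ∩ Rina ∩ Sofia: 11:00-13:00, 17:00-17:30.
Aarav ∩ Omar ∩ Vanya ∩ Rina ∩ Sofia ∩ Diego: 11:00-13:00, 17:00-17:30.

11:00-13:00, 17:00-17:30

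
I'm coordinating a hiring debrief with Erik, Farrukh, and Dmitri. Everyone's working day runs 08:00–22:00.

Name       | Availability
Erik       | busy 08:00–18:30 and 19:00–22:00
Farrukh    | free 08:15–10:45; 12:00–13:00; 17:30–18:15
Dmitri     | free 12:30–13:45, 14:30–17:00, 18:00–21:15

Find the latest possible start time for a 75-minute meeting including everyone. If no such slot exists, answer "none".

none

Erik free: 18:30-19:00 (invert busy blocks within the working day).
Farrukh free: 08:15-10:45, 12:00-13:00, 17:30-18:15.
Dmitri free: 12:30-13:45, 14:30-17:00, 18:00-21:15.
Erik ∩ Farrukh: ∅.
Erik ∩ Farrukh ∩ Dmitri: ∅.
There is no time when everyone is free.
No common window is at least 75 minutes long.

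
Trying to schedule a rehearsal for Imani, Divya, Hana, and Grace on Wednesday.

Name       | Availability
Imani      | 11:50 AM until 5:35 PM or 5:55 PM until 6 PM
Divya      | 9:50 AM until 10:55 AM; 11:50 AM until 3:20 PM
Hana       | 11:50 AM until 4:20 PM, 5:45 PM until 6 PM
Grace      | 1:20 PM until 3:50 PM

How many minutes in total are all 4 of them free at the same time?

120

Imani ∩ Divya: 11:50-15:20.
Imani ∩ Divya ∩ Hana: 11:50-15:20.
Imani ∩ Divya ∩ Hana ∩ Grace: 13:20-15:20.
That's a single block of 120 minutes.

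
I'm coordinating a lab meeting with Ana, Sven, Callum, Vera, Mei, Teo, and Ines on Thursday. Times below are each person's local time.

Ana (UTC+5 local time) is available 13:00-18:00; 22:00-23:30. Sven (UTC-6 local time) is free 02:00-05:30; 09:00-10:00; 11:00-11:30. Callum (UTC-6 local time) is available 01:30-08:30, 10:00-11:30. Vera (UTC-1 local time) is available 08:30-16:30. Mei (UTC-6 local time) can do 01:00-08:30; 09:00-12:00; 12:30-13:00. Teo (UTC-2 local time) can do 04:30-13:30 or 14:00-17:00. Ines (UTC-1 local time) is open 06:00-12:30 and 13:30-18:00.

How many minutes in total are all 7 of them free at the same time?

Ana in UTC: 08:00-13:00, 17:00-18:30 (subtract 5h to convert from UTC+5).
Sven in UTC: 08:00-11:30, 15:00-16:00, 17:00-17:30 (add 6h to convert from UTC-6).
Callum in UTC: 07:30-14:30, 16:00-17:30 (add 6h to convert from UTC-6).
Vera in UTC: 09:30-17:30 (add 1h to convert from UTC-1).
Mei in UTC: 07:00-14:30, 15:00-18:00, 18:30-19:00 (add 6h to convert from UTC-6).
Teo in UTC: 06:30-15:30, 16:00-19:00 (add 2h to convert from UTC-2).
Ines in UTC: 07:00-13:30, 14:30-19:00 (add 1h to convert from UTC-1).
Ana ∩ Sven: 08:00-11:30, 17:00-17:30.
Ana ∩ Sven ∩ Callum: 08:00-11:30, 17:00-17:30.
Ana ∩ Sven ∩ Callum ∩ Vera: 09:30-11:30, 17:00-17:30.
Ana ∩ Sven ∩ Callum ∩ Vera ∩ Mei: 09:30-11:30, 17:00-17:30.
Ana ∩ Sven ∩ Callum ∩ Vera ∩ Mei ∩ Teo: 09:30-11:30, 17:00-17:30.
Ana ∩ Sven ∩ Callum ∩ Vera ∩ Mei ∩ Teo ∩ Ines: 09:30-11:30, 17:00-17:30.
Those are the intersection windows.
Summing the common windows: 120 + 30 = 150 minutes.

150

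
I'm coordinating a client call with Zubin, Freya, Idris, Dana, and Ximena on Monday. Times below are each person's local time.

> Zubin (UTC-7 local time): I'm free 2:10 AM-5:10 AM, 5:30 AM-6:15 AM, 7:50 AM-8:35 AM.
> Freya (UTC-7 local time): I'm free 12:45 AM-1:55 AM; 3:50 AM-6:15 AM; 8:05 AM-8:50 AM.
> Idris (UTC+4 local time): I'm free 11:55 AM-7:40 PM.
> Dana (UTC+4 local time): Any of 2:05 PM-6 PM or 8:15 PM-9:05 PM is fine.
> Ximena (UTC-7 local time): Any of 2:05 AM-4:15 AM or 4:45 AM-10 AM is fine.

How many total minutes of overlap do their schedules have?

Zubin in UTC: 09:10-12:10, 12:30-13:15, 14:50-15:35 (add 7h to convert from UTC-7).
Freya in UTC: 07:45-08:55, 10:50-13:15, 15:05-15:50 (add 7h to convert from UTC-7).
Idris in UTC: 07:55-15:40 (subtract 4h to convert from UTC+4).
Dana in UTC: 10:05-14:00, 16:15-17:05 (subtract 4h to convert from UTC+4).
Ximena in UTC: 09:05-11:15, 11:45-17:00 (add 7h to convert from UTC-7).
Zubin ∩ Freya: 10:50-12:10, 12:30-13:15, 15:05-15:35.
Zubin ∩ Freya ∩ Idris: 10:50-12:10, 12:30-13:15, 15:05-15:35.
Zubin ∩ Freya ∩ Idris ∩ Dana: 10:50-12:10, 12:30-13:15.
Zubin ∩ Freya ∩ Idris ∩ Dana ∩ Ximena: 10:50-11:15, 11:45-12:10, 12:30-13:15.
So the common availability across everyone is 10:50-11:15, 11:45-12:10, 12:30-13:15.
Summing the common windows: 25 + 25 + 45 = 95 minutes.

95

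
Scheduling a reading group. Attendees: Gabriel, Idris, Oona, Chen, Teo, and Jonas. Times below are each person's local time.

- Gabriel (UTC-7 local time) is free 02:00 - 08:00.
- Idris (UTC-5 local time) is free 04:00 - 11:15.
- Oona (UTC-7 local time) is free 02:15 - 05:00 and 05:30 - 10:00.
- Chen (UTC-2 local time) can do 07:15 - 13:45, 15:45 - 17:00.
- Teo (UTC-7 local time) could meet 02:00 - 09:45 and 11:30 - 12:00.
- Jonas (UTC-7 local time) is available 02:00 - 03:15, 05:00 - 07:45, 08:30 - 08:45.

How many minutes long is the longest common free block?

135

Gabriel in UTC: 09:00-15:00 (add 7h to convert from UTC-7).
Idris in UTC: 09:00-16:15 (add 5h to convert from UTC-5).
Oona in UTC: 09:15-12:00, 12:30-17:00 (add 7h to convert from UTC-7).
Chen in UTC: 09:15-15:45, 17:45-19:00 (add 2h to convert from UTC-2).
Teo in UTC: 09:00-16:45, 18:30-19:00 (add 7h to convert from UTC-7).
Jonas in UTC: 09:00-10:15, 12:00-14:45, 15:30-15:45 (add 7h to convert from UTC-7).
Gabriel ∩ Idris: 09:00-15:00.
Gabriel ∩ Idris ∩ Oona: 09:15-12:00, 12:30-15:00.
Gabriel ∩ Idris ∩ Oona ∩ Chen: 09:15-12:00, 12:30-15:00.
Gabriel ∩ Idris ∩ Oona ∩ Chen ∩ Teo: 09:15-12:00, 12:30-15:00.
Gabriel ∩ Idris ∩ Oona ∩ Chen ∩ Teo ∩ Jonas: 09:15-10:15, 12:30-14:45.
The longest is 12:30-14:45 at 135 minutes.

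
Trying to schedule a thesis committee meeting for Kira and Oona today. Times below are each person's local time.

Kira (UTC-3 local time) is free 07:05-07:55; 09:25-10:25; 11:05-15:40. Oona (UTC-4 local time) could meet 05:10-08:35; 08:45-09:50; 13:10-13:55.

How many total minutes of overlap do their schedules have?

145

Kira in UTC: 10:05-10:55, 12:25-13:25, 14:05-18:40 (add 3h to convert from UTC-3).
Oona in UTC: 09:10-12:35, 12:45-13:50, 17:10-17:55 (add 4h to convert from UTC-4).
Kira ∩ Oona: 10:05-10:55, 12:25-12:35, 12:45-13:25, 17:10-17:55.
Summing the common windows: 50 + 10 + 40 + 45 = 145 minutes.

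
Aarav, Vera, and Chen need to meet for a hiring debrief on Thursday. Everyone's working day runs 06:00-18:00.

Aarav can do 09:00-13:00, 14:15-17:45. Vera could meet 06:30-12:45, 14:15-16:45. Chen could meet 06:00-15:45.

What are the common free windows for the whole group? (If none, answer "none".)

09:00-12:45, 14:15-15:45

Aarav ∩ Vera: 09:00-12:45, 14:15-16:45.
Aarav ∩ Vera ∩ Chen: 09:00-12:45, 14:15-15:45.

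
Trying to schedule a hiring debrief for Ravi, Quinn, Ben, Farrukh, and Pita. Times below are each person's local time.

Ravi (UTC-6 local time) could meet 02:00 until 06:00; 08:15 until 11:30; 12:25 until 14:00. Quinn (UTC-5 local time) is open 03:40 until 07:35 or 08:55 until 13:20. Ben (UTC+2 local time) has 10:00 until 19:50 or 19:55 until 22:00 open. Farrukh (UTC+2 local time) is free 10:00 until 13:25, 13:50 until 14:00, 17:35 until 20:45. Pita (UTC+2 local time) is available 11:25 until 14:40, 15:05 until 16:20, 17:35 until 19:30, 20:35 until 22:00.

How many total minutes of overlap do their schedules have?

245

Ravi in UTC: 08:00-12:00, 14:15-17:30, 18:25-20:00 (add 6h to convert from UTC-6).
Quinn in UTC: 08:40-12:35, 13:55-18:20 (add 5h to convert from UTC-5).
Ben in UTC: 08:00-17:50, 17:55-20:00 (subtract 2h to convert from UTC+2).
Farrukh in UTC: 08:00-11:25, 11:50-12:00, 15:35-18:45 (subtract 2h to convert from UTC+2).
Pita in UTC: 09:25-12:40, 13:05-14:20, 15:35-17:30, 18:35-20:00 (subtract 2h to convert from UTC+2).
Ravi ∩ Quinn: 08:40-12:00, 14:15-17:30.
Ravi ∩ Quinn ∩ Ben: 08:40-12:00, 14:15-17:30.
Ravi ∩ Quinn ∩ Ben ∩ Farrukh: 08:40-11:25, 11:50-12:00, 15:35-17:30.
Ravi ∩ Quinn ∩ Ben ∩ Farrukh ∩ Pita: 09:25-11:25, 11:50-12:00, 15:35-17:30.
So the common availability across everyone is 09:25-11:25, 11:50-12:00, 15:35-17:30.
Summing the common windows: 120 + 10 + 115 = 245 minutes.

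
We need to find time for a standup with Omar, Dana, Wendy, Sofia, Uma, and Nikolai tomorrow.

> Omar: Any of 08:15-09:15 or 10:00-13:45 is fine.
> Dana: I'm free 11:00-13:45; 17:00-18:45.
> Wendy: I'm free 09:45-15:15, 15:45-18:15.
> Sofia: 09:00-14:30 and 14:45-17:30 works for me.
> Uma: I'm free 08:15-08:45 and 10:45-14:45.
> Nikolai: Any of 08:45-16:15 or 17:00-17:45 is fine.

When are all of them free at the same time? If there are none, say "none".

Omar ∩ Dana: 11:00-13:45.
Omar ∩ Dana ∩ Wendy: 11:00-13:45.
Omar ∩ Dana ∩ Wendy ∩ Sofia: 11:00-13:45.
Omar ∩ Dana ∩ Wendy ∩ Sofia ∩ Uma: 11:00-13:45.
Omar ∩ Dana ∩ Wendy ∩ Sofia ∩ Uma ∩ Nikolai: 11:00-13:45.

11:00-13:45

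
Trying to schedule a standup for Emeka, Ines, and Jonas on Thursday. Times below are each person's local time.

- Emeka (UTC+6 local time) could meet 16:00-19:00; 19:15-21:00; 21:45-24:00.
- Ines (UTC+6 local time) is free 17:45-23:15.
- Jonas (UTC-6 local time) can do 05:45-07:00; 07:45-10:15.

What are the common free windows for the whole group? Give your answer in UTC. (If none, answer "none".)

Emeka in UTC: 10:00-13:00, 13:15-15:00, 15:45-18:00 (subtract 6h to convert from UTC+6).
Ines in UTC: 11:45-17:15 (subtract 6h to convert from UTC+6).
Jonas in UTC: 11:45-13:00, 13:45-16:15 (add 6h to convert from UTC-6).
Emeka ∩ Ines: 11:45-13:00, 13:15-15:00, 15:45-17:15.
Emeka ∩ Ines ∩ Jonas: 11:45-13:00, 13:45-15:00, 15:45-16:15.
Those are the intersection windows.

11:45-13:00, 13:45-15:00, 15:45-16:15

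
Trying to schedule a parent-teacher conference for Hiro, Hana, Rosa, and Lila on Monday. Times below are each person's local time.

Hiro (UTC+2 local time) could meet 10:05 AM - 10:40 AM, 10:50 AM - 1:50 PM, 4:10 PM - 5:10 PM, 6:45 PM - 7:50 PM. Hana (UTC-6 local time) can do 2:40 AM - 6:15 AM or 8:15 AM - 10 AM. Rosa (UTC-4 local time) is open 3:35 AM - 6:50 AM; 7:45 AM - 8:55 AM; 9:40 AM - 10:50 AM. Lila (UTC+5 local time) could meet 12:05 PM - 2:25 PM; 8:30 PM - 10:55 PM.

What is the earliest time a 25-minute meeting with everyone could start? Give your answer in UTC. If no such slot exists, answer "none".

08:50

Hiro in UTC: 08:05-08:40, 08:50-11:50, 14:10-15:10, 16:45-17:50 (subtract 2h to convert from UTC+2).
Hana in UTC: 08:40-12:15, 14:15-16:00 (add 6h to convert from UTC-6).
Rosa in UTC: 07:35-10:50, 11:45-12:55, 13:40-14:50 (add 4h to convert from UTC-4).
Lila in UTC: 07:05-09:25, 15:30-17:55 (subtract 5h to convert from UTC+5).
Hiro ∩ Hana: 08:50-11:50, 14:15-15:10.
Hiro ∩ Hana ∩ Rosa: 08:50-10:50, 11:45-11:50, 14:15-14:50.
Hiro ∩ Hana ∩ Rosa ∩ Lila: 08:50-09:25.
The first common window of at least 25 minutes is 08:50-09:25, so the earliest start is 08:50.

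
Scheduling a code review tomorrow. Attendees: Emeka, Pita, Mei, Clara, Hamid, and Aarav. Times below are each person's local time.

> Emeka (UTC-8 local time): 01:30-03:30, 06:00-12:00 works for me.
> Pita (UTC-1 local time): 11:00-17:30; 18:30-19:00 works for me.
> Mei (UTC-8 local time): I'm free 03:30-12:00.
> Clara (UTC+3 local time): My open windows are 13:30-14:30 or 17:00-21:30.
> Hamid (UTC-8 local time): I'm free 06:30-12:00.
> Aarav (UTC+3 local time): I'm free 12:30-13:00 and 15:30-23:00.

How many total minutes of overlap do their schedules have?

240

Emeka in UTC: 09:30-11:30, 14:00-20:00 (add 8h to convert from UTC-8).
Pita in UTC: 12:00-18:30, 19:30-20:00 (add 1h to convert from UTC-1).
Mei in UTC: 11:30-20:00 (add 8h to convert from UTC-8).
Clara in UTC: 10:30-11:30, 14:00-18:30 (subtract 3h to convert from UTC+3).
Hamid in UTC: 14:30-20:00 (add 8h to convert from UTC-8).
Aarav in UTC: 09:30-10:00, 12:30-20:00 (subtract 3h to convert from UTC+3).
Emeka ∩ Pita: 14:00-18:30, 19:30-20:00.
Emeka ∩ Pita ∩ Mei: 14:00-18:30, 19:30-20:00.
Emeka ∩ Pita ∩ Mei ∩ Clara: 14:00-18:30.
Emeka ∩ Pita ∩ Mei ∩ Clara ∩ Hamid: 14:30-18:30.
Emeka ∩ Pita ∩ Mei ∩ Clara ∩ Hamid ∩ Aarav: 14:30-18:30.
That's a single block of 240 minutes.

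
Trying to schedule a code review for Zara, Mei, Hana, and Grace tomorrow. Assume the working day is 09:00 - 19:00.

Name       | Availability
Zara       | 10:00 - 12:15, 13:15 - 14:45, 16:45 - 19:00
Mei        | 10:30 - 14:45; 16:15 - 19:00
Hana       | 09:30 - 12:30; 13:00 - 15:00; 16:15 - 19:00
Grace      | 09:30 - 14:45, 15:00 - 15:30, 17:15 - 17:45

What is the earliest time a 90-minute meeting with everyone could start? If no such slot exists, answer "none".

Zara ∩ Mei: 10:30-12:15, 13:15-14:45, 16:45-19:00.
Zara ∩ Mei ∩ Hana: 10:30-12:15, 13:15-14:45, 16:45-19:00.
Zara ∩ Mei ∩ Hana ∩ Grace: 10:30-12:15, 13:15-14:45, 17:15-17:45.
The first common window of at least 90 minutes is 10:30-12:15, so the earliest start is 10:30.

10:30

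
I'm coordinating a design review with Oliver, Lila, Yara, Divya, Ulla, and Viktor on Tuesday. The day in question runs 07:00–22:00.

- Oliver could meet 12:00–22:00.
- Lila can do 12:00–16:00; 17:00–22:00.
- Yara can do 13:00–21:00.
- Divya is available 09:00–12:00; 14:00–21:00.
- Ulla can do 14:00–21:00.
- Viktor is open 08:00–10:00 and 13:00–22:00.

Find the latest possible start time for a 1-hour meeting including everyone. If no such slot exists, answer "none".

20:00

Oliver ∩ Lila: 12:00-16:00, 17:00-22:00.
Oliver ∩ Lila ∩ Yara: 13:00-16:00, 17:00-21:00.
Oliver ∩ Lila ∩ Yara ∩ Divya: 14:00-16:00, 17:00-21:00.
Oliver ∩ Lila ∩ Yara ∩ Divya ∩ Ulla: 14:00-16:00, 17:00-21:00.
Oliver ∩ Lila ∩ Yara ∩ Divya ∩ Ulla ∩ Viktor: 14:00-16:00, 17:00-21:00.
The last common window of at least 60 minutes is 17:00-21:00; a 60-minute meeting can start as late as 20:00 and still end by 21:00.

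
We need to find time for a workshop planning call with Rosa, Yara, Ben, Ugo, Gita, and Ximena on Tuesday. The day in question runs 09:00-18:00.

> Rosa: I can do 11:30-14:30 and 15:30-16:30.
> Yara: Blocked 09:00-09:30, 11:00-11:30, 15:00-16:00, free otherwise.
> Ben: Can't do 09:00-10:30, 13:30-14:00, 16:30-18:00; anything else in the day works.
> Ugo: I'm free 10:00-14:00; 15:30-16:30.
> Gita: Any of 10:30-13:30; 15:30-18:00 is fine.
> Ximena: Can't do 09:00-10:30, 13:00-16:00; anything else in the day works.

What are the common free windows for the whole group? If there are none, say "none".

11:30-13:00, 16:00-16:30

Rosa free: 11:30-14:30, 15:30-16:30.
Yara free: 09:30-11:00, 11:30-15:00, 16:00-18:00 (invert busy blocks within the working day).
Ben free: 10:30-13:30, 14:00-16:30 (invert busy blocks within the working day).
Ugo free: 10:00-14:00, 15:30-16:30.
Gita free: 10:30-13:30, 15:30-18:00.
Ximena free: 10:30-13:00, 16:00-18:00 (invert busy blocks within the working day).
Rosa ∩ Yara: 11:30-14:30, 16:00-16:30.
Rosa ∩ Yara ∩ Ben: 11:30-13:30, 14:00-14:30, 16:00-16:30.
Rosa ∩ Yara ∩ Ben ∩ Ugo: 11:30-13:30, 16:00-16:30.
Rosa ∩ Yara ∩ Ben ∩ Ugo ∩ Gita: 11:30-13:30, 16:00-16:30.
Rosa ∩ Yara ∩ Ben ∩ Ugo ∩ Gita ∩ Ximena: 11:30-13:00, 16:00-16:30.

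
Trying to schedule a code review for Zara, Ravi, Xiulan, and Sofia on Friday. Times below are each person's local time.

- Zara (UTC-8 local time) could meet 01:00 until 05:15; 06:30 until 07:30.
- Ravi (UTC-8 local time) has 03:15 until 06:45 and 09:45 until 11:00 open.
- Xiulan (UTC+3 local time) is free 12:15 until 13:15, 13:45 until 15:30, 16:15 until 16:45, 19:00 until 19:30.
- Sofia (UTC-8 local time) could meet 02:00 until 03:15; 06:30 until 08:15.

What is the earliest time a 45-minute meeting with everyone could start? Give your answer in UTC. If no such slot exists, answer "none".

Zara in UTC: 09:00-13:15, 14:30-15:30 (add 8h to convert from UTC-8).
Ravi in UTC: 11:15-14:45, 17:45-19:00 (add 8h to convert from UTC-8).
Xiulan in UTC: 09:15-10:15, 10:45-12:30, 13:15-13:45, 16:00-16:30 (subtract 3h to convert from UTC+3).
Sofia in UTC: 10:00-11:15, 14:30-16:15 (add 8h to convert from UTC-8).
Zara ∩ Ravi: 11:15-13:15, 14:30-14:45.
Zara ∩ Ravi ∩ Xiulan: 11:15-12:30.
Zara ∩ Ravi ∩ Xiulan ∩ Sofia: ∅.
There is no time when everyone is free.
No common window is at least 45 minutes long.

none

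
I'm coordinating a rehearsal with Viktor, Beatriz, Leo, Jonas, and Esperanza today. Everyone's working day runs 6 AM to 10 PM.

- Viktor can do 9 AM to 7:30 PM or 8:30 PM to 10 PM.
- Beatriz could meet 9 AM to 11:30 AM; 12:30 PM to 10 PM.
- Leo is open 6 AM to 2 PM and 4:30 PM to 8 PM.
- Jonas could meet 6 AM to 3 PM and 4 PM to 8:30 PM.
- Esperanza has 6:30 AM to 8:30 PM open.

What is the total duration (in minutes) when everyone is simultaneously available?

Viktor ∩ Beatriz: 09:00-11:30, 12:30-19:30, 20:30-22:00.
Viktor ∩ Beatriz ∩ Leo: 09:00-11:30, 12:30-14:00, 16:30-19:30.
Viktor ∩ Beatriz ∩ Leo ∩ Jonas: 09:00-11:30, 12:30-14:00, 16:30-19:30.
Viktor ∩ Beatriz ∩ Leo ∩ Jonas ∩ Esperanza: 09:00-11:30, 12:30-14:00, 16:30-19:30.
Those are the intersection windows.
Summing the common windows: 150 + 90 + 180 = 420 minutes.

420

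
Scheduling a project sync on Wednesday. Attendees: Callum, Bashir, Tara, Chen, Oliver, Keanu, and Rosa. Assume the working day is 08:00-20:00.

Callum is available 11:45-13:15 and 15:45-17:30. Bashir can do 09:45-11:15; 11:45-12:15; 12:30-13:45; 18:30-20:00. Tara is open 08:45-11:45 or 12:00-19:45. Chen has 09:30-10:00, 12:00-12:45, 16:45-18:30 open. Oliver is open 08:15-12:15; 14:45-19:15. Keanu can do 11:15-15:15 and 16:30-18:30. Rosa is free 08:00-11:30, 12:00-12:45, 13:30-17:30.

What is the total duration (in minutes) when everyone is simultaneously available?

Callum ∩ Bashir: 11:45-12:15, 12:30-13:15.
Callum ∩ Bashir ∩ Tara: 12:00-12:15, 12:30-13:15.
Callum ∩ Bashir ∩ Tara ∩ Chen: 12:00-12:15, 12:30-12:45.
Callum ∩ Bashir ∩ Tara ∩ Chen ∩ Oliver: 12:00-12:15.
Callum ∩ Bashir ∩ Tara ∩ Chen ∩ Oliver ∩ Keanu: 12:00-12:15.
Callum ∩ Bashir ∩ Tara ∩ Chen ∩ Oliver ∩ Keanu ∩ Rosa: 12:00-12:15.
So the common availability across everyone is 12:00-12:15.
That's a single block of 15 minutes.

15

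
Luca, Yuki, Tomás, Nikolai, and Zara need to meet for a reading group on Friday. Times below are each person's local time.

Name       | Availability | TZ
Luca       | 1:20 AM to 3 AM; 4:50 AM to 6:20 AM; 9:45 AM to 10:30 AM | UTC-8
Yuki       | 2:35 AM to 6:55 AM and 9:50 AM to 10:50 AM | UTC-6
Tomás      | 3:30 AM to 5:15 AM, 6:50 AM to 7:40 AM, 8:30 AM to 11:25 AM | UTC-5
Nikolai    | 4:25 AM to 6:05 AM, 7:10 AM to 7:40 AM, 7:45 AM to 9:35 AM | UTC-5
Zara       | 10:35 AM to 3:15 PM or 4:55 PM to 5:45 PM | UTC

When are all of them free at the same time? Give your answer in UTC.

none

Luca in UTC: 09:20-11:00, 12:50-14:20, 17:45-18:30 (add 8h to convert from UTC-8).
Yuki in UTC: 08:35-12:55, 15:50-16:50 (add 6h to convert from UTC-6).
Tomás in UTC: 08:30-10:15, 11:50-12:40, 13:30-16:25 (add 5h to convert from UTC-5).
Nikolai in UTC: 09:25-11:05, 12:10-12:40, 12:45-14:35 (add 5h to convert from UTC-5).
Zara in UTC: 10:35-15:15, 16:55-17:45.
Luca ∩ Yuki: 09:20-11:00, 12:50-12:55.
Luca ∩ Yuki ∩ Tomás: 09:20-10:15.
Luca ∩ Yuki ∩ Tomás ∩ Nikolai: 09:25-10:15.
Luca ∩ Yuki ∩ Tomás ∩ Nikolai ∩ Zara: ∅.
There is no time when everyone is free.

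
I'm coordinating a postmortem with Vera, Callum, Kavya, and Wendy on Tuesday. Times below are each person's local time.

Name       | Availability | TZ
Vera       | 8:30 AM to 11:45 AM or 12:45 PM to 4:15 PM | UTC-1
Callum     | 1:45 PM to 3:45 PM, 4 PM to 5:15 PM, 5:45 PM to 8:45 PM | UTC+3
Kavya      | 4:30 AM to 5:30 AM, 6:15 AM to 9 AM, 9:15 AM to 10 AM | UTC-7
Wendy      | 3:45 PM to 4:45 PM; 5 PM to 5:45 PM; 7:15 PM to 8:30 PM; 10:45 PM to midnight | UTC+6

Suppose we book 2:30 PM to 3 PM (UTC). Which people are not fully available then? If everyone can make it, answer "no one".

Vera in UTC: 09:30-12:45, 13:45-17:15 (add 1h to convert from UTC-1).
Callum in UTC: 10:45-12:45, 13:00-14:15, 14:45-17:45 (subtract 3h to convert from UTC+3).
Kavya in UTC: 11:30-12:30, 13:15-16:00, 16:15-17:00 (add 7h to convert from UTC-7).
Wendy in UTC: 09:45-10:45, 11:00-11:45, 13:15-14:30, 16:45-18:00 (subtract 6h to convert from UTC+6).
Vera: free for 14:30-15:00. Callum: not fully free for 14:30-15:00. Kavya: free for 14:30-15:00. Wendy: not fully free for 14:30-15:00.

Callum, Wendy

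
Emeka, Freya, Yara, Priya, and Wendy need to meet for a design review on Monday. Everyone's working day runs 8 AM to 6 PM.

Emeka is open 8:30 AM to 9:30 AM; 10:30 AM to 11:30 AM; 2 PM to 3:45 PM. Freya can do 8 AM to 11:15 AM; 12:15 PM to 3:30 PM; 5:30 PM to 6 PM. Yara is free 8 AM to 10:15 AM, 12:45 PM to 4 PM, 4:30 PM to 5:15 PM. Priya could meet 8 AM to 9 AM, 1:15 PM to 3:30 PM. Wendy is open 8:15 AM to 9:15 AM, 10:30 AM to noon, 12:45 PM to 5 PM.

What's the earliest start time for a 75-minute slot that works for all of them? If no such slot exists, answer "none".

Emeka ∩ Freya: 08:30-09:30, 10:30-11:15, 14:00-15:30.
Emeka ∩ Freya ∩ Yara: 08:30-09:30, 14:00-15:30.
Emeka ∩ Freya ∩ Yara ∩ Priya: 08:30-09:00, 14:00-15:30.
Emeka ∩ Freya ∩ Yara ∩ Priya ∩ Wendy: 08:30-09:00, 14:00-15:30.
The first common window of at least 75 minutes is 14:00-15:30, so the earliest start is 14:00.

14:00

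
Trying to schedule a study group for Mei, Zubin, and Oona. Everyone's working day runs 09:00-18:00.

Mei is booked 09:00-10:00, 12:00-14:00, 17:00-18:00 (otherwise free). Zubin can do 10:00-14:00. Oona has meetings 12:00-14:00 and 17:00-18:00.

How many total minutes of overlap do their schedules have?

120

Mei free: 10:00-12:00, 14:00-17:00 (invert busy blocks within the working day).
Zubin free: 10:00-14:00.
Oona free: 09:00-12:00, 14:00-17:00 (invert busy blocks within the working day).
Mei ∩ Zubin: 10:00-12:00.
Mei ∩ Zubin ∩ Oona: 10:00-12:00.
That's a single block of 120 minutes.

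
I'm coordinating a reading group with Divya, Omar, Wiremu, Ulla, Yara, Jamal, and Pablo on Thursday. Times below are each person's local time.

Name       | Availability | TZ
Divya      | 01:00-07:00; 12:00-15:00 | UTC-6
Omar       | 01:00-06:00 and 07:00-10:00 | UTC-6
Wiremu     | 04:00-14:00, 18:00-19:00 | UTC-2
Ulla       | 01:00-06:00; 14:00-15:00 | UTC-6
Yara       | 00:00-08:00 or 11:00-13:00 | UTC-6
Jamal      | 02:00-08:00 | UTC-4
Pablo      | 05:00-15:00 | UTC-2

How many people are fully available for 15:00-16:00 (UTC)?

Divya in UTC: 07:00-13:00, 18:00-21:00 (add 6h to convert from UTC-6).
Omar in UTC: 07:00-12:00, 13:00-16:00 (add 6h to convert from UTC-6).
Wiremu in UTC: 06:00-16:00, 20:00-21:00 (add 2h to convert from UTC-2).
Ulla in UTC: 07:00-12:00, 20:00-21:00 (add 6h to convert from UTC-6).
Yara in UTC: 06:00-14:00, 17:00-19:00 (add 6h to convert from UTC-6).
Jamal in UTC: 06:00-12:00 (add 4h to convert from UTC-4).
Pablo in UTC: 07:00-17:00 (add 2h to convert from UTC-2).
Omar, Wiremu, and Pablo can make the full 15:00-16:00 slot — that's 3.

3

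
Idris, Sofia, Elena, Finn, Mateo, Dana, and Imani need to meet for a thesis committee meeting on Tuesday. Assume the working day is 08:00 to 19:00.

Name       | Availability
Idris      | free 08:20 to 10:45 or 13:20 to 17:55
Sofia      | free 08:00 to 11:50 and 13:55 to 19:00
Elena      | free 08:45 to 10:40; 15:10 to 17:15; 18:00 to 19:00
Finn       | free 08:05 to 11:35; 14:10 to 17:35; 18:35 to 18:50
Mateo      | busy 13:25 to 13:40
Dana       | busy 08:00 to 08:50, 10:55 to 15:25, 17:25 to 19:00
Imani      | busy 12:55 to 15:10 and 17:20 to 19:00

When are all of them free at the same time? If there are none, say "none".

Idris free: 08:20-10:45, 13:20-17:55.
Sofia free: 08:00-11:50, 13:55-19:00.
Elena free: 08:45-10:40, 15:10-17:15, 18:00-19:00.
Finn free: 08:05-11:35, 14:10-17:35, 18:35-18:50.
Mateo free: 08:00-13:25, 13:40-19:00 (invert busy blocks within the working day).
Dana free: 08:50-10:55, 15:25-17:25 (invert busy blocks within the working day).
Imani free: 08:00-12:55, 15:10-17:20 (invert busy blocks within the working day).
Idris ∩ Sofia: 08:20-10:45, 13:55-17:55.
Idris ∩ Sofia ∩ Elena: 08:45-10:40, 15:10-17:15.
Idris ∩ Sofia ∩ Elena ∩ Finn: 08:45-10:40, 15:10-17:15.
Idris ∩ Sofia ∩ Elena ∩ Finn ∩ Mateo: 08:45-10:40, 15:10-17:15.
Idris ∩ Sofia ∩ Elena ∩ Finn ∩ Mateo ∩ Dana: 08:50-10:40, 15:25-17:15.
Idris ∩ Sofia ∩ Elena ∩ Finn ∩ Mateo ∩ Dana ∩ Imani: 08:50-10:40, 15:25-17:15.

08:50-10:40, 15:25-17:15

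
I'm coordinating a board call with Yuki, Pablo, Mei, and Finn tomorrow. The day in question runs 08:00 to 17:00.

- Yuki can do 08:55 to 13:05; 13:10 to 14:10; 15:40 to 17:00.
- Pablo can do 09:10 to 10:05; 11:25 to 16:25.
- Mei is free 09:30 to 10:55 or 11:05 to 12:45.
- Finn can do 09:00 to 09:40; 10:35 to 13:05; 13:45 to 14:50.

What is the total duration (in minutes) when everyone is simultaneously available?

90

Yuki ∩ Pablo: 09:10-10:05, 11:25-13:05, 13:10-14:10, 15:40-16:25.
Yuki ∩ Pablo ∩ Mei: 09:30-10:05, 11:25-12:45.
Yuki ∩ Pablo ∩ Mei ∩ Finn: 09:30-09:40, 11:25-12:45.
Summing the common windows: 10 + 80 = 90 minutes.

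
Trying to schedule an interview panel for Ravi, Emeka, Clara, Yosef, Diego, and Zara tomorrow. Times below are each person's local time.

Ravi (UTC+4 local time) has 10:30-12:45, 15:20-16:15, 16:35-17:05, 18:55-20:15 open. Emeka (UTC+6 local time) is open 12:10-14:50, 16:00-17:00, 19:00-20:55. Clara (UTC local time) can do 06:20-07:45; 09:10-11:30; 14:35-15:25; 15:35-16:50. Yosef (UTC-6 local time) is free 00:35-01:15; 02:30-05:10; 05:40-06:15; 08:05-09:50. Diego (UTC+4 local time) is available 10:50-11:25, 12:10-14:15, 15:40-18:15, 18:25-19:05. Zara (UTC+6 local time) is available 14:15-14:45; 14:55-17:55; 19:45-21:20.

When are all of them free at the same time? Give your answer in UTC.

none

Ravi in UTC: 06:30-08:45, 11:20-12:15, 12:35-13:05, 14:55-16:15 (subtract 4h to convert from UTC+4).
Emeka in UTC: 06:10-08:50, 10:00-11:00, 13:00-14:55 (subtract 6h to convert from UTC+6).
Clara in UTC: 06:20-07:45, 09:10-11:30, 14:35-15:25, 15:35-16:50.
Yosef in UTC: 06:35-07:15, 08:30-11:10, 11:40-12:15, 14:05-15:50 (add 6h to convert from UTC-6).
Diego in UTC: 06:50-07:25, 08:10-10:15, 11:40-14:15, 14:25-15:05 (subtract 4h to convert from UTC+4).
Zara in UTC: 08:15-08:45, 08:55-11:55, 13:45-15:20 (subtract 6h to convert from UTC+6).
Ravi ∩ Emeka: 06:30-08:45, 13:00-13:05.
Ravi ∩ Emeka ∩ Clara: 06:30-07:45.
Ravi ∩ Emeka ∩ Clara ∩ Yosef: 06:35-07:15.
Ravi ∩ Emeka ∩ Clara ∩ Yosef ∩ Diego: 06:50-07:15.
Ravi ∩ Emeka ∩ Clara ∩ Yosef ∩ Diego ∩ Zara: ∅.
There is no time when everyone is free.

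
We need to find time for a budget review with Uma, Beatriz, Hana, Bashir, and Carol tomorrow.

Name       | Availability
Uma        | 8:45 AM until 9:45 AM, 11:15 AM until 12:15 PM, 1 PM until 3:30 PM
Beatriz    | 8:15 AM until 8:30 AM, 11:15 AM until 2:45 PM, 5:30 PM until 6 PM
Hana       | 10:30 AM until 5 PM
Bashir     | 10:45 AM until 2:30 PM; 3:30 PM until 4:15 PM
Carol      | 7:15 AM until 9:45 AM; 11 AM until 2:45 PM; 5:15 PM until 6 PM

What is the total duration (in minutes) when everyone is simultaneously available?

Uma ∩ Beatriz: 11:15-12:15, 13:00-14:45.
Uma ∩ Beatriz ∩ Hana: 11:15-12:15, 13:00-14:45.
Uma ∩ Beatriz ∩ Hana ∩ Bashir: 11:15-12:15, 13:00-14:30.
Uma ∩ Beatriz ∩ Hana ∩ Bashir ∩ Carol: 11:15-12:15, 13:00-14:30.
Those are the intersection windows.
Summing the common windows: 60 + 90 = 150 minutes.

150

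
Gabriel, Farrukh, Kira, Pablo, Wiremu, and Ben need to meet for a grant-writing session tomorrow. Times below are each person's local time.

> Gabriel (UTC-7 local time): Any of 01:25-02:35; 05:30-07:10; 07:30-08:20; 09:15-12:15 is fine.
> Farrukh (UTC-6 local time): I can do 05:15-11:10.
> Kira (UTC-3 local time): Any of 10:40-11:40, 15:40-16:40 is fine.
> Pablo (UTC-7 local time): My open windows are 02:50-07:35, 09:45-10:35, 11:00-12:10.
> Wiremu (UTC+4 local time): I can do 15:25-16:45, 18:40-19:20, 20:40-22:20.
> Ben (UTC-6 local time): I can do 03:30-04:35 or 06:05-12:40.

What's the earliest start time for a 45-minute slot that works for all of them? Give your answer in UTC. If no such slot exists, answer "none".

Gabriel in UTC: 08:25-09:35, 12:30-14:10, 14:30-15:20, 16:15-19:15 (add 7h to convert from UTC-7).
Farrukh in UTC: 11:15-17:10 (add 6h to convert from UTC-6).
Kira in UTC: 13:40-14:40, 18:40-19:40 (add 3h to convert from UTC-3).
Pablo in UTC: 09:50-14:35, 16:45-17:35, 18:00-19:10 (add 7h to convert from UTC-7).
Wiremu in UTC: 11:25-12:45, 14:40-15:20, 16:40-18:20 (subtract 4h to convert from UTC+4).
Ben in UTC: 09:30-10:35, 12:05-18:40 (add 6h to convert from UTC-6).
Gabriel ∩ Farrukh: 12:30-14:10, 14:30-15:20, 16:15-17:10.
Gabriel ∩ Farrukh ∩ Kira: 13:40-14:10, 14:30-14:40.
Gabriel ∩ Farrukh ∩ Kira ∩ Pablo: 13:40-14:10, 14:30-14:35.
Gabriel ∩ Farrukh ∩ Kira ∩ Pablo ∩ Wiremu: ∅.
Gabriel ∩ Farrukh ∩ Kira ∩ Pablo ∩ Wiremu ∩ Ben: ∅.
There is no time when everyone is free.
No common window is at least 45 minutes long.

none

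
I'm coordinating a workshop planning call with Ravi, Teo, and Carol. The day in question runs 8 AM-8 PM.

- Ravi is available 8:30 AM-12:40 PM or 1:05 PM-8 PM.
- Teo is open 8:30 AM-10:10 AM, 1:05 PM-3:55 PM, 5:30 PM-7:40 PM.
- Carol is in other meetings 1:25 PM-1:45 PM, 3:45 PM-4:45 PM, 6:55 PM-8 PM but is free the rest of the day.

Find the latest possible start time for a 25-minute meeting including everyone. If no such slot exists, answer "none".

Ravi free: 08:30-12:40, 13:05-20:00.
Teo free: 08:30-10:10, 13:05-15:55, 17:30-19:40.
Carol free: 08:00-13:25, 13:45-15:45, 16:45-18:55 (invert busy blocks within the working day).
Ravi ∩ Teo: 08:30-10:10, 13:05-15:55, 17:30-19:40.
Ravi ∩ Teo ∩ Carol: 08:30-10:10, 13:05-13:25, 13:45-15:45, 17:30-18:55.
The last common window of at least 25 minutes is 17:30-18:55; a 25-minute meeting can start as late as 18:30 and still end by 18:55.

18:30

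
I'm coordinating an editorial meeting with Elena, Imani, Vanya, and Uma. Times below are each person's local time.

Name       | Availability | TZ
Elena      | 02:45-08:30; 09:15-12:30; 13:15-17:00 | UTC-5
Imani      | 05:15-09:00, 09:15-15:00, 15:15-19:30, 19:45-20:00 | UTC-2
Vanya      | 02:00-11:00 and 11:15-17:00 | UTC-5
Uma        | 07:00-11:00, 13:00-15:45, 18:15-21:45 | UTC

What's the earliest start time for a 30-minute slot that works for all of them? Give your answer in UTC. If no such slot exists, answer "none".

07:45

Elena in UTC: 07:45-13:30, 14:15-17:30, 18:15-22:00 (add 5h to convert from UTC-5).
Imani in UTC: 07:15-11:00, 11:15-17:00, 17:15-21:30, 21:45-22:00 (add 2h to convert from UTC-2).
Vanya in UTC: 07:00-16:00, 16:15-22:00 (add 5h to convert from UTC-5).
Uma in UTC: 07:00-11:00, 13:00-15:45, 18:15-21:45.
Elena ∩ Imani: 07:45-11:00, 11:15-13:30, 14:15-17:00, 17:15-17:30, 18:15-21:30, 21:45-22:00.
Elena ∩ Imani ∩ Vanya: 07:45-11:00, 11:15-13:30, 14:15-16:00, 16:15-17:00, 17:15-17:30, 18:15-21:30, 21:45-22:00.
Elena ∩ Imani ∩ Vanya ∩ Uma: 07:45-11:00, 13:00-13:30, 14:15-15:45, 18:15-21:30.
Those are the intersection windows.
The first common window of at least 30 minutes is 07:45-11:00, so the earliest start is 07:45.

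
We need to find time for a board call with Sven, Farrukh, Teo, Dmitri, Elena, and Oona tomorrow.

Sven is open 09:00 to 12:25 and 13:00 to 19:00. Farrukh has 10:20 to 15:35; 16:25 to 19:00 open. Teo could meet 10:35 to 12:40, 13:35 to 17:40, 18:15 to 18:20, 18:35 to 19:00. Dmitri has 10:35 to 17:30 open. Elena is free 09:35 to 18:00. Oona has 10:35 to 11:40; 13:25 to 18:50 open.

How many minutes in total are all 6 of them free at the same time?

250

Sven ∩ Farrukh: 10:20-12:25, 13:00-15:35, 16:25-19:00.
Sven ∩ Farrukh ∩ Teo: 10:35-12:25, 13:35-15:35, 16:25-17:40, 18:15-18:20, 18:35-19:00.
Sven ∩ Farrukh ∩ Teo ∩ Dmitri: 10:35-12:25, 13:35-15:35, 16:25-17:30.
Sven ∩ Farrukh ∩ Teo ∩ Dmitri ∩ Elena: 10:35-12:25, 13:35-15:35, 16:25-17:30.
Sven ∩ Farrukh ∩ Teo ∩ Dmitri ∩ Elena ∩ Oona: 10:35-11:40, 13:35-15:35, 16:25-17:30.
Summing the common windows: 65 + 120 + 65 = 250 minutes.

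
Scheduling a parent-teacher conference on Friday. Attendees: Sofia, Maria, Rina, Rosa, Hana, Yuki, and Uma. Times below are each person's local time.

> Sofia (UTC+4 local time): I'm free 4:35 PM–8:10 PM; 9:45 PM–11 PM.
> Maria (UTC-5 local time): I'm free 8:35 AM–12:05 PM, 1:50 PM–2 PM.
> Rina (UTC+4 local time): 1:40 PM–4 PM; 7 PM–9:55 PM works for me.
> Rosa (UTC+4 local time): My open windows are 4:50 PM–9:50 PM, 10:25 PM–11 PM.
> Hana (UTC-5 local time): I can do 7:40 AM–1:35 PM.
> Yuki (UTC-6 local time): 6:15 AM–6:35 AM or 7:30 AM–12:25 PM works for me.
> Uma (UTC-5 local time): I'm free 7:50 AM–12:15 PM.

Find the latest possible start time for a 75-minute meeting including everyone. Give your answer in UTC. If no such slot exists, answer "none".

Sofia in UTC: 12:35-16:10, 17:45-19:00 (subtract 4h to convert from UTC+4).
Maria in UTC: 13:35-17:05, 18:50-19:00 (add 5h to convert from UTC-5).
Rina in UTC: 09:40-12:00, 15:00-17:55 (subtract 4h to convert from UTC+4).
Rosa in UTC: 12:50-17:50, 18:25-19:00 (subtract 4h to convert from UTC+4).
Hana in UTC: 12:40-18:35 (add 5h to convert from UTC-5).
Yuki in UTC: 12:15-12:35, 13:30-18:25 (add 6h to convert from UTC-6).
Uma in UTC: 12:50-17:15 (add 5h to convert from UTC-5).
Sofia ∩ Maria: 13:35-16:10, 18:50-19:00.
Sofia ∩ Maria ∩ Rina: 15:00-16:10.
Sofia ∩ Maria ∩ Rina ∩ Rosa: 15:00-16:10.
Sofia ∩ Maria ∩ Rina ∩ Rosa ∩ Hana: 15:00-16:10.
Sofia ∩ Maria ∩ Rina ∩ Rosa ∩ Hana ∩ Yuki: 15:00-16:10.
Sofia ∩ Maria ∩ Rina ∩ Rosa ∩ Hana ∩ Yuki ∩ Uma: 15:00-16:10.
So the common availability across everyone is 15:00-16:10.
No common window is at least 75 minutes long.

none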